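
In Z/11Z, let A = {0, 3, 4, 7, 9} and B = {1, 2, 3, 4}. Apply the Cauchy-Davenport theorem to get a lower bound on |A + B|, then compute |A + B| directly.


Cauchy-Davenport: |A + B| ≥ min(p, |A| + |B| - 1) for A, B nonempty in Z/pZ.
|A| = 5, |B| = 4, p = 11.
CD lower bound = min(11, 5 + 4 - 1) = min(11, 8) = 8.
Compute A + B mod 11 directly:
a = 0: 0+1=1, 0+2=2, 0+3=3, 0+4=4
a = 3: 3+1=4, 3+2=5, 3+3=6, 3+4=7
a = 4: 4+1=5, 4+2=6, 4+3=7, 4+4=8
a = 7: 7+1=8, 7+2=9, 7+3=10, 7+4=0
a = 9: 9+1=10, 9+2=0, 9+3=1, 9+4=2
A + B = {0, 1, 2, 3, 4, 5, 6, 7, 8, 9, 10}, so |A + B| = 11.
Verify: 11 ≥ 8? Yes ✓.

CD lower bound = 8, actual |A + B| = 11.


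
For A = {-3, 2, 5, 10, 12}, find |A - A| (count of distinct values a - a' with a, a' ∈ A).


A - A = {a - a' : a, a' ∈ A}; |A| = 5.
Bounds: 2|A|-1 ≤ |A - A| ≤ |A|² - |A| + 1, i.e. 9 ≤ |A - A| ≤ 21.
Note: 0 ∈ A - A always (from a - a). The set is symmetric: if d ∈ A - A then -d ∈ A - A.
Enumerate nonzero differences d = a - a' with a > a' (then include -d):
Positive differences: {2, 3, 5, 7, 8, 10, 13, 15}
Full difference set: {0} ∪ (positive diffs) ∪ (negative diffs).
|A - A| = 1 + 2·8 = 17 (matches direct enumeration: 17).

|A - A| = 17


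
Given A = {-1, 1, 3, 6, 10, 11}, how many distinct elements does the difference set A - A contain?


A - A = {a - a' : a, a' ∈ A}; |A| = 6.
Bounds: 2|A|-1 ≤ |A - A| ≤ |A|² - |A| + 1, i.e. 11 ≤ |A - A| ≤ 31.
Note: 0 ∈ A - A always (from a - a). The set is symmetric: if d ∈ A - A then -d ∈ A - A.
Enumerate nonzero differences d = a - a' with a > a' (then include -d):
Positive differences: {1, 2, 3, 4, 5, 7, 8, 9, 10, 11, 12}
Full difference set: {0} ∪ (positive diffs) ∪ (negative diffs).
|A - A| = 1 + 2·11 = 23 (matches direct enumeration: 23).

|A - A| = 23


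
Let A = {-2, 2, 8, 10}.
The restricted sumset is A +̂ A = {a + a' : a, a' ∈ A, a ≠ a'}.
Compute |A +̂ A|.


Restricted sumset: A +̂ A = {a + a' : a ∈ A, a' ∈ A, a ≠ a'}.
Equivalently, take A + A and drop any sum 2a that is achievable ONLY as a + a for a ∈ A (i.e. sums representable only with equal summands).
Enumerate pairs (a, a') with a < a' (symmetric, so each unordered pair gives one sum; this covers all a ≠ a'):
  -2 + 2 = 0
  -2 + 8 = 6
  -2 + 10 = 8
  2 + 8 = 10
  2 + 10 = 12
  8 + 10 = 18
Collected distinct sums: {0, 6, 8, 10, 12, 18}
|A +̂ A| = 6
(Reference bound: |A +̂ A| ≥ 2|A| - 3 for |A| ≥ 2, with |A| = 4 giving ≥ 5.)

|A +̂ A| = 6


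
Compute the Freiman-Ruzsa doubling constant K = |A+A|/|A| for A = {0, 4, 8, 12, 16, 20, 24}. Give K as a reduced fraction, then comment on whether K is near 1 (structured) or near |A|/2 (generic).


|A| = 7.
Compute A + A by enumerating all 49 pairs.
A + A = {0, 4, 8, 12, 16, 20, 24, 28, 32, 36, 40, 44, 48}, so |A + A| = 13.
K = |A + A| / |A| = 13/7 (already in lowest terms) ≈ 1.8571.
Reference: AP of size 7 gives K = 13/7 ≈ 1.8571; a fully generic set of size 7 gives K ≈ 4.0000.

|A| = 7, |A + A| = 13, K = 13/7.


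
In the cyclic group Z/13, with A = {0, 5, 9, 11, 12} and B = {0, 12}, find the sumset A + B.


Work in Z/13Z: reduce every sum a + b modulo 13.
Enumerate all 10 pairs:
a = 0: 0+0=0, 0+12=12
a = 5: 5+0=5, 5+12=4
a = 9: 9+0=9, 9+12=8
a = 11: 11+0=11, 11+12=10
a = 12: 12+0=12, 12+12=11
Distinct residues collected: {0, 4, 5, 8, 9, 10, 11, 12}
|A + B| = 8 (out of 13 total residues).

A + B = {0, 4, 5, 8, 9, 10, 11, 12}


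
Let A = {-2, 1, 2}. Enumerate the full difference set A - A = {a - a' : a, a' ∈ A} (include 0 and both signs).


A - A = {a - a' : a, a' ∈ A}.
Compute a - a' for each ordered pair (a, a'):
a = -2: -2--2=0, -2-1=-3, -2-2=-4
a = 1: 1--2=3, 1-1=0, 1-2=-1
a = 2: 2--2=4, 2-1=1, 2-2=0
Collecting distinct values (and noting 0 appears from a-a):
A - A = {-4, -3, -1, 0, 1, 3, 4}
|A - A| = 7

A - A = {-4, -3, -1, 0, 1, 3, 4}


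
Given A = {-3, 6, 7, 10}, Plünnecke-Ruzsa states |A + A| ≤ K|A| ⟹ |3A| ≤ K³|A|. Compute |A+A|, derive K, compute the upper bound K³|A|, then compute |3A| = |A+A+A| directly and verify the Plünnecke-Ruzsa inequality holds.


|A| = 4.
Step 1: Compute A + A by enumerating all 16 pairs.
A + A = {-6, 3, 4, 7, 12, 13, 14, 16, 17, 20}, so |A + A| = 10.
Step 2: Doubling constant K = |A + A|/|A| = 10/4 = 10/4 ≈ 2.5000.
Step 3: Plünnecke-Ruzsa gives |3A| ≤ K³·|A| = (2.5000)³ · 4 ≈ 62.5000.
Step 4: Compute 3A = A + A + A directly by enumerating all triples (a,b,c) ∈ A³; |3A| = 20.
Step 5: Check 20 ≤ 62.5000? Yes ✓.

K = 10/4, Plünnecke-Ruzsa bound K³|A| ≈ 62.5000, |3A| = 20, inequality holds.


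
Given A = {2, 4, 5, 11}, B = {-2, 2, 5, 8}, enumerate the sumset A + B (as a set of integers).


A + B = {a + b : a ∈ A, b ∈ B}.
Enumerate all |A|·|B| = 4·4 = 16 pairs (a, b) and collect distinct sums.
a = 2: 2+-2=0, 2+2=4, 2+5=7, 2+8=10
a = 4: 4+-2=2, 4+2=6, 4+5=9, 4+8=12
a = 5: 5+-2=3, 5+2=7, 5+5=10, 5+8=13
a = 11: 11+-2=9, 11+2=13, 11+5=16, 11+8=19
Collecting distinct sums: A + B = {0, 2, 3, 4, 6, 7, 9, 10, 12, 13, 16, 19}
|A + B| = 12

A + B = {0, 2, 3, 4, 6, 7, 9, 10, 12, 13, 16, 19}


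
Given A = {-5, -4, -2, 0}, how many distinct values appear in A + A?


A + A = {a + a' : a, a' ∈ A}; |A| = 4.
General bounds: 2|A| - 1 ≤ |A + A| ≤ |A|(|A|+1)/2, i.e. 7 ≤ |A + A| ≤ 10.
Lower bound 2|A|-1 is attained iff A is an arithmetic progression.
Enumerate sums a + a' for a ≤ a' (symmetric, so this suffices):
a = -5: -5+-5=-10, -5+-4=-9, -5+-2=-7, -5+0=-5
a = -4: -4+-4=-8, -4+-2=-6, -4+0=-4
a = -2: -2+-2=-4, -2+0=-2
a = 0: 0+0=0
Distinct sums: {-10, -9, -8, -7, -6, -5, -4, -2, 0}
|A + A| = 9

|A + A| = 9


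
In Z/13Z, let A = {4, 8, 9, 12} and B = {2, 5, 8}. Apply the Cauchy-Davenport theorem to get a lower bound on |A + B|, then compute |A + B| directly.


Cauchy-Davenport: |A + B| ≥ min(p, |A| + |B| - 1) for A, B nonempty in Z/pZ.
|A| = 4, |B| = 3, p = 13.
CD lower bound = min(13, 4 + 3 - 1) = min(13, 6) = 6.
Compute A + B mod 13 directly:
a = 4: 4+2=6, 4+5=9, 4+8=12
a = 8: 8+2=10, 8+5=0, 8+8=3
a = 9: 9+2=11, 9+5=1, 9+8=4
a = 12: 12+2=1, 12+5=4, 12+8=7
A + B = {0, 1, 3, 4, 6, 7, 9, 10, 11, 12}, so |A + B| = 10.
Verify: 10 ≥ 6? Yes ✓.

CD lower bound = 6, actual |A + B| = 10.


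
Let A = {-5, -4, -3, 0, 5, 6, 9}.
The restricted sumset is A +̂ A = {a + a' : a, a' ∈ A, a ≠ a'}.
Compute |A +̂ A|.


Restricted sumset: A +̂ A = {a + a' : a ∈ A, a' ∈ A, a ≠ a'}.
Equivalently, take A + A and drop any sum 2a that is achievable ONLY as a + a for a ∈ A (i.e. sums representable only with equal summands).
Enumerate pairs (a, a') with a < a' (symmetric, so each unordered pair gives one sum; this covers all a ≠ a'):
  -5 + -4 = -9
  -5 + -3 = -8
  -5 + 0 = -5
  -5 + 5 = 0
  -5 + 6 = 1
  -5 + 9 = 4
  -4 + -3 = -7
  -4 + 0 = -4
  -4 + 5 = 1
  -4 + 6 = 2
  -4 + 9 = 5
  -3 + 0 = -3
  -3 + 5 = 2
  -3 + 6 = 3
  -3 + 9 = 6
  0 + 5 = 5
  0 + 6 = 6
  0 + 9 = 9
  5 + 6 = 11
  5 + 9 = 14
  6 + 9 = 15
Collected distinct sums: {-9, -8, -7, -5, -4, -3, 0, 1, 2, 3, 4, 5, 6, 9, 11, 14, 15}
|A +̂ A| = 17
(Reference bound: |A +̂ A| ≥ 2|A| - 3 for |A| ≥ 2, with |A| = 7 giving ≥ 11.)

|A +̂ A| = 17


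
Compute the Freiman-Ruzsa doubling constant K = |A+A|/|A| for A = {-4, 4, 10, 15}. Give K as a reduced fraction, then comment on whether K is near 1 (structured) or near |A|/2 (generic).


|A| = 4.
Compute A + A by enumerating all 16 pairs.
A + A = {-8, 0, 6, 8, 11, 14, 19, 20, 25, 30}, so |A + A| = 10.
K = |A + A| / |A| = 10/4 = 5/2 ≈ 2.5000.
Reference: AP of size 4 gives K = 7/4 ≈ 1.7500; a fully generic set of size 4 gives K ≈ 2.5000.

|A| = 4, |A + A| = 10, K = 10/4 = 5/2.


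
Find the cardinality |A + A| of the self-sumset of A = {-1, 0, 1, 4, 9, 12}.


A + A = {a + a' : a, a' ∈ A}; |A| = 6.
General bounds: 2|A| - 1 ≤ |A + A| ≤ |A|(|A|+1)/2, i.e. 11 ≤ |A + A| ≤ 21.
Lower bound 2|A|-1 is attained iff A is an arithmetic progression.
Enumerate sums a + a' for a ≤ a' (symmetric, so this suffices):
a = -1: -1+-1=-2, -1+0=-1, -1+1=0, -1+4=3, -1+9=8, -1+12=11
a = 0: 0+0=0, 0+1=1, 0+4=4, 0+9=9, 0+12=12
a = 1: 1+1=2, 1+4=5, 1+9=10, 1+12=13
a = 4: 4+4=8, 4+9=13, 4+12=16
a = 9: 9+9=18, 9+12=21
a = 12: 12+12=24
Distinct sums: {-2, -1, 0, 1, 2, 3, 4, 5, 8, 9, 10, 11, 12, 13, 16, 18, 21, 24}
|A + A| = 18

|A + A| = 18


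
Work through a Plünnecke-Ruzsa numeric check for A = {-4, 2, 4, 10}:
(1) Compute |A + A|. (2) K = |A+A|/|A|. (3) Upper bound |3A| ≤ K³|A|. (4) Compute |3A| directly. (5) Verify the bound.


|A| = 4.
Step 1: Compute A + A by enumerating all 16 pairs.
A + A = {-8, -2, 0, 4, 6, 8, 12, 14, 20}, so |A + A| = 9.
Step 2: Doubling constant K = |A + A|/|A| = 9/4 = 9/4 ≈ 2.2500.
Step 3: Plünnecke-Ruzsa gives |3A| ≤ K³·|A| = (2.2500)³ · 4 ≈ 45.5625.
Step 4: Compute 3A = A + A + A directly by enumerating all triples (a,b,c) ∈ A³; |3A| = 16.
Step 5: Check 16 ≤ 45.5625? Yes ✓.

K = 9/4, Plünnecke-Ruzsa bound K³|A| ≈ 45.5625, |3A| = 16, inequality holds.


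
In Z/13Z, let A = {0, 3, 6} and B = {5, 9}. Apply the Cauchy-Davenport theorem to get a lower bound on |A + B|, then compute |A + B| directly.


Cauchy-Davenport: |A + B| ≥ min(p, |A| + |B| - 1) for A, B nonempty in Z/pZ.
|A| = 3, |B| = 2, p = 13.
CD lower bound = min(13, 3 + 2 - 1) = min(13, 4) = 4.
Compute A + B mod 13 directly:
a = 0: 0+5=5, 0+9=9
a = 3: 3+5=8, 3+9=12
a = 6: 6+5=11, 6+9=2
A + B = {2, 5, 8, 9, 11, 12}, so |A + B| = 6.
Verify: 6 ≥ 4? Yes ✓.

CD lower bound = 4, actual |A + B| = 6.


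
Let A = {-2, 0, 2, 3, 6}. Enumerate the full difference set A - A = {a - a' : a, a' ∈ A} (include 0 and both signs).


A - A = {a - a' : a, a' ∈ A}.
Compute a - a' for each ordered pair (a, a'):
a = -2: -2--2=0, -2-0=-2, -2-2=-4, -2-3=-5, -2-6=-8
a = 0: 0--2=2, 0-0=0, 0-2=-2, 0-3=-3, 0-6=-6
a = 2: 2--2=4, 2-0=2, 2-2=0, 2-3=-1, 2-6=-4
a = 3: 3--2=5, 3-0=3, 3-2=1, 3-3=0, 3-6=-3
a = 6: 6--2=8, 6-0=6, 6-2=4, 6-3=3, 6-6=0
Collecting distinct values (and noting 0 appears from a-a):
A - A = {-8, -6, -5, -4, -3, -2, -1, 0, 1, 2, 3, 4, 5, 6, 8}
|A - A| = 15

A - A = {-8, -6, -5, -4, -3, -2, -1, 0, 1, 2, 3, 4, 5, 6, 8}


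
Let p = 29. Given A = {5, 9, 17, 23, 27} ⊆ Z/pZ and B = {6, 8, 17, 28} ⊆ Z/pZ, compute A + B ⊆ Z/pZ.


Work in Z/29Z: reduce every sum a + b modulo 29.
Enumerate all 20 pairs:
a = 5: 5+6=11, 5+8=13, 5+17=22, 5+28=4
a = 9: 9+6=15, 9+8=17, 9+17=26, 9+28=8
a = 17: 17+6=23, 17+8=25, 17+17=5, 17+28=16
a = 23: 23+6=0, 23+8=2, 23+17=11, 23+28=22
a = 27: 27+6=4, 27+8=6, 27+17=15, 27+28=26
Distinct residues collected: {0, 2, 4, 5, 6, 8, 11, 13, 15, 16, 17, 22, 23, 25, 26}
|A + B| = 15 (out of 29 total residues).

A + B = {0, 2, 4, 5, 6, 8, 11, 13, 15, 16, 17, 22, 23, 25, 26}


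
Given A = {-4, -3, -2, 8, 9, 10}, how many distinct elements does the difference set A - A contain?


A - A = {a - a' : a, a' ∈ A}; |A| = 6.
Bounds: 2|A|-1 ≤ |A - A| ≤ |A|² - |A| + 1, i.e. 11 ≤ |A - A| ≤ 31.
Note: 0 ∈ A - A always (from a - a). The set is symmetric: if d ∈ A - A then -d ∈ A - A.
Enumerate nonzero differences d = a - a' with a > a' (then include -d):
Positive differences: {1, 2, 10, 11, 12, 13, 14}
Full difference set: {0} ∪ (positive diffs) ∪ (negative diffs).
|A - A| = 1 + 2·7 = 15 (matches direct enumeration: 15).

|A - A| = 15


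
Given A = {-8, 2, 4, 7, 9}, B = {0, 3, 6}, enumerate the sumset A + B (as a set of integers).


A + B = {a + b : a ∈ A, b ∈ B}.
Enumerate all |A|·|B| = 5·3 = 15 pairs (a, b) and collect distinct sums.
a = -8: -8+0=-8, -8+3=-5, -8+6=-2
a = 2: 2+0=2, 2+3=5, 2+6=8
a = 4: 4+0=4, 4+3=7, 4+6=10
a = 7: 7+0=7, 7+3=10, 7+6=13
a = 9: 9+0=9, 9+3=12, 9+6=15
Collecting distinct sums: A + B = {-8, -5, -2, 2, 4, 5, 7, 8, 9, 10, 12, 13, 15}
|A + B| = 13

A + B = {-8, -5, -2, 2, 4, 5, 7, 8, 9, 10, 12, 13, 15}


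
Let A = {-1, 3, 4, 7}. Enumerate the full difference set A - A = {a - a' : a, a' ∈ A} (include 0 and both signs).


A - A = {a - a' : a, a' ∈ A}.
Compute a - a' for each ordered pair (a, a'):
a = -1: -1--1=0, -1-3=-4, -1-4=-5, -1-7=-8
a = 3: 3--1=4, 3-3=0, 3-4=-1, 3-7=-4
a = 4: 4--1=5, 4-3=1, 4-4=0, 4-7=-3
a = 7: 7--1=8, 7-3=4, 7-4=3, 7-7=0
Collecting distinct values (and noting 0 appears from a-a):
A - A = {-8, -5, -4, -3, -1, 0, 1, 3, 4, 5, 8}
|A - A| = 11

A - A = {-8, -5, -4, -3, -1, 0, 1, 3, 4, 5, 8}


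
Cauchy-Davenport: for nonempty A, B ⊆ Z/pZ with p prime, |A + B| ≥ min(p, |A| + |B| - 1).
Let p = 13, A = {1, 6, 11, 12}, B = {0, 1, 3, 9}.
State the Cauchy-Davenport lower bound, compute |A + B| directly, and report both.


Cauchy-Davenport: |A + B| ≥ min(p, |A| + |B| - 1) for A, B nonempty in Z/pZ.
|A| = 4, |B| = 4, p = 13.
CD lower bound = min(13, 4 + 4 - 1) = min(13, 7) = 7.
Compute A + B mod 13 directly:
a = 1: 1+0=1, 1+1=2, 1+3=4, 1+9=10
a = 6: 6+0=6, 6+1=7, 6+3=9, 6+9=2
a = 11: 11+0=11, 11+1=12, 11+3=1, 11+9=7
a = 12: 12+0=12, 12+1=0, 12+3=2, 12+9=8
A + B = {0, 1, 2, 4, 6, 7, 8, 9, 10, 11, 12}, so |A + B| = 11.
Verify: 11 ≥ 7? Yes ✓.

CD lower bound = 7, actual |A + B| = 11.


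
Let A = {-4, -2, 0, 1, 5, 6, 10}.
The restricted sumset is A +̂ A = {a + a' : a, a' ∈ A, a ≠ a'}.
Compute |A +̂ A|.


Restricted sumset: A +̂ A = {a + a' : a ∈ A, a' ∈ A, a ≠ a'}.
Equivalently, take A + A and drop any sum 2a that is achievable ONLY as a + a for a ∈ A (i.e. sums representable only with equal summands).
Enumerate pairs (a, a') with a < a' (symmetric, so each unordered pair gives one sum; this covers all a ≠ a'):
  -4 + -2 = -6
  -4 + 0 = -4
  -4 + 1 = -3
  -4 + 5 = 1
  -4 + 6 = 2
  -4 + 10 = 6
  -2 + 0 = -2
  -2 + 1 = -1
  -2 + 5 = 3
  -2 + 6 = 4
  -2 + 10 = 8
  0 + 1 = 1
  0 + 5 = 5
  0 + 6 = 6
  0 + 10 = 10
  1 + 5 = 6
  1 + 6 = 7
  1 + 10 = 11
  5 + 6 = 11
  5 + 10 = 15
  6 + 10 = 16
Collected distinct sums: {-6, -4, -3, -2, -1, 1, 2, 3, 4, 5, 6, 7, 8, 10, 11, 15, 16}
|A +̂ A| = 17
(Reference bound: |A +̂ A| ≥ 2|A| - 3 for |A| ≥ 2, with |A| = 7 giving ≥ 11.)

|A +̂ A| = 17


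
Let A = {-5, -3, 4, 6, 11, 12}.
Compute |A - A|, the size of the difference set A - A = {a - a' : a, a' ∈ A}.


A - A = {a - a' : a, a' ∈ A}; |A| = 6.
Bounds: 2|A|-1 ≤ |A - A| ≤ |A|² - |A| + 1, i.e. 11 ≤ |A - A| ≤ 31.
Note: 0 ∈ A - A always (from a - a). The set is symmetric: if d ∈ A - A then -d ∈ A - A.
Enumerate nonzero differences d = a - a' with a > a' (then include -d):
Positive differences: {1, 2, 5, 6, 7, 8, 9, 11, 14, 15, 16, 17}
Full difference set: {0} ∪ (positive diffs) ∪ (negative diffs).
|A - A| = 1 + 2·12 = 25 (matches direct enumeration: 25).

|A - A| = 25


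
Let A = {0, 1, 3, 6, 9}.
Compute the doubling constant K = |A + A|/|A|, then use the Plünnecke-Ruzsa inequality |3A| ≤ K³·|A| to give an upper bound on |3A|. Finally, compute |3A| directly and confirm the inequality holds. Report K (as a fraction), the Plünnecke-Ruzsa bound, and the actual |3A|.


|A| = 5.
Step 1: Compute A + A by enumerating all 25 pairs.
A + A = {0, 1, 2, 3, 4, 6, 7, 9, 10, 12, 15, 18}, so |A + A| = 12.
Step 2: Doubling constant K = |A + A|/|A| = 12/5 = 12/5 ≈ 2.4000.
Step 3: Plünnecke-Ruzsa gives |3A| ≤ K³·|A| = (2.4000)³ · 5 ≈ 69.1200.
Step 4: Compute 3A = A + A + A directly by enumerating all triples (a,b,c) ∈ A³; |3A| = 21.
Step 5: Check 21 ≤ 69.1200? Yes ✓.

K = 12/5, Plünnecke-Ruzsa bound K³|A| ≈ 69.1200, |3A| = 21, inequality holds.


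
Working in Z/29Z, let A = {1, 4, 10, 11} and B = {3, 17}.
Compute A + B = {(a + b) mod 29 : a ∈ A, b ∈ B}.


Work in Z/29Z: reduce every sum a + b modulo 29.
Enumerate all 8 pairs:
a = 1: 1+3=4, 1+17=18
a = 4: 4+3=7, 4+17=21
a = 10: 10+3=13, 10+17=27
a = 11: 11+3=14, 11+17=28
Distinct residues collected: {4, 7, 13, 14, 18, 21, 27, 28}
|A + B| = 8 (out of 29 total residues).

A + B = {4, 7, 13, 14, 18, 21, 27, 28}


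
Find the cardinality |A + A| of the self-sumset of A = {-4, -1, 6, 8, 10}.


A + A = {a + a' : a, a' ∈ A}; |A| = 5.
General bounds: 2|A| - 1 ≤ |A + A| ≤ |A|(|A|+1)/2, i.e. 9 ≤ |A + A| ≤ 15.
Lower bound 2|A|-1 is attained iff A is an arithmetic progression.
Enumerate sums a + a' for a ≤ a' (symmetric, so this suffices):
a = -4: -4+-4=-8, -4+-1=-5, -4+6=2, -4+8=4, -4+10=6
a = -1: -1+-1=-2, -1+6=5, -1+8=7, -1+10=9
a = 6: 6+6=12, 6+8=14, 6+10=16
a = 8: 8+8=16, 8+10=18
a = 10: 10+10=20
Distinct sums: {-8, -5, -2, 2, 4, 5, 6, 7, 9, 12, 14, 16, 18, 20}
|A + A| = 14

|A + A| = 14


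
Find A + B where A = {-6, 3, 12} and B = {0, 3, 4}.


A + B = {a + b : a ∈ A, b ∈ B}.
Enumerate all |A|·|B| = 3·3 = 9 pairs (a, b) and collect distinct sums.
a = -6: -6+0=-6, -6+3=-3, -6+4=-2
a = 3: 3+0=3, 3+3=6, 3+4=7
a = 12: 12+0=12, 12+3=15, 12+4=16
Collecting distinct sums: A + B = {-6, -3, -2, 3, 6, 7, 12, 15, 16}
|A + B| = 9

A + B = {-6, -3, -2, 3, 6, 7, 12, 15, 16}


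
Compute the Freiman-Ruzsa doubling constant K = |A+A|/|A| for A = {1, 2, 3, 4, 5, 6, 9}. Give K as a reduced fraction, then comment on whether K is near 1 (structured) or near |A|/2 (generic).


|A| = 7.
Compute A + A by enumerating all 49 pairs.
A + A = {2, 3, 4, 5, 6, 7, 8, 9, 10, 11, 12, 13, 14, 15, 18}, so |A + A| = 15.
K = |A + A| / |A| = 15/7 (already in lowest terms) ≈ 2.1429.
Reference: AP of size 7 gives K = 13/7 ≈ 1.8571; a fully generic set of size 7 gives K ≈ 4.0000.

|A| = 7, |A + A| = 15, K = 15/7.


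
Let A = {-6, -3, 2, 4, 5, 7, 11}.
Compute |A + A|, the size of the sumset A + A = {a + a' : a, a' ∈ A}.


A + A = {a + a' : a, a' ∈ A}; |A| = 7.
General bounds: 2|A| - 1 ≤ |A + A| ≤ |A|(|A|+1)/2, i.e. 13 ≤ |A + A| ≤ 28.
Lower bound 2|A|-1 is attained iff A is an arithmetic progression.
Enumerate sums a + a' for a ≤ a' (symmetric, so this suffices):
a = -6: -6+-6=-12, -6+-3=-9, -6+2=-4, -6+4=-2, -6+5=-1, -6+7=1, -6+11=5
a = -3: -3+-3=-6, -3+2=-1, -3+4=1, -3+5=2, -3+7=4, -3+11=8
a = 2: 2+2=4, 2+4=6, 2+5=7, 2+7=9, 2+11=13
a = 4: 4+4=8, 4+5=9, 4+7=11, 4+11=15
a = 5: 5+5=10, 5+7=12, 5+11=16
a = 7: 7+7=14, 7+11=18
a = 11: 11+11=22
Distinct sums: {-12, -9, -6, -4, -2, -1, 1, 2, 4, 5, 6, 7, 8, 9, 10, 11, 12, 13, 14, 15, 16, 18, 22}
|A + A| = 23

|A + A| = 23


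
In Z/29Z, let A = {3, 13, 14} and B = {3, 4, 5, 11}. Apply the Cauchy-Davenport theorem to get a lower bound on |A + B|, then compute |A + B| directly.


Cauchy-Davenport: |A + B| ≥ min(p, |A| + |B| - 1) for A, B nonempty in Z/pZ.
|A| = 3, |B| = 4, p = 29.
CD lower bound = min(29, 3 + 4 - 1) = min(29, 6) = 6.
Compute A + B mod 29 directly:
a = 3: 3+3=6, 3+4=7, 3+5=8, 3+11=14
a = 13: 13+3=16, 13+4=17, 13+5=18, 13+11=24
a = 14: 14+3=17, 14+4=18, 14+5=19, 14+11=25
A + B = {6, 7, 8, 14, 16, 17, 18, 19, 24, 25}, so |A + B| = 10.
Verify: 10 ≥ 6? Yes ✓.

CD lower bound = 6, actual |A + B| = 10.


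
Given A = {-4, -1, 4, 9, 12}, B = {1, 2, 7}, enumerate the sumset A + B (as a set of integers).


A + B = {a + b : a ∈ A, b ∈ B}.
Enumerate all |A|·|B| = 5·3 = 15 pairs (a, b) and collect distinct sums.
a = -4: -4+1=-3, -4+2=-2, -4+7=3
a = -1: -1+1=0, -1+2=1, -1+7=6
a = 4: 4+1=5, 4+2=6, 4+7=11
a = 9: 9+1=10, 9+2=11, 9+7=16
a = 12: 12+1=13, 12+2=14, 12+7=19
Collecting distinct sums: A + B = {-3, -2, 0, 1, 3, 5, 6, 10, 11, 13, 14, 16, 19}
|A + B| = 13

A + B = {-3, -2, 0, 1, 3, 5, 6, 10, 11, 13, 14, 16, 19}


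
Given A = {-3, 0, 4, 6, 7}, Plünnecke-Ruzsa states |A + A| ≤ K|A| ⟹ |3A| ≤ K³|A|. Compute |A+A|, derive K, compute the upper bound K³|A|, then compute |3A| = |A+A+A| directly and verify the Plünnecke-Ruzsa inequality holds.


|A| = 5.
Step 1: Compute A + A by enumerating all 25 pairs.
A + A = {-6, -3, 0, 1, 3, 4, 6, 7, 8, 10, 11, 12, 13, 14}, so |A + A| = 14.
Step 2: Doubling constant K = |A + A|/|A| = 14/5 = 14/5 ≈ 2.8000.
Step 3: Plünnecke-Ruzsa gives |3A| ≤ K³·|A| = (2.8000)³ · 5 ≈ 109.7600.
Step 4: Compute 3A = A + A + A directly by enumerating all triples (a,b,c) ∈ A³; |3A| = 25.
Step 5: Check 25 ≤ 109.7600? Yes ✓.

K = 14/5, Plünnecke-Ruzsa bound K³|A| ≈ 109.7600, |3A| = 25, inequality holds.


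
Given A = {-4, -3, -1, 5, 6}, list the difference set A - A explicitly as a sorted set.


A - A = {a - a' : a, a' ∈ A}.
Compute a - a' for each ordered pair (a, a'):
a = -4: -4--4=0, -4--3=-1, -4--1=-3, -4-5=-9, -4-6=-10
a = -3: -3--4=1, -3--3=0, -3--1=-2, -3-5=-8, -3-6=-9
a = -1: -1--4=3, -1--3=2, -1--1=0, -1-5=-6, -1-6=-7
a = 5: 5--4=9, 5--3=8, 5--1=6, 5-5=0, 5-6=-1
a = 6: 6--4=10, 6--3=9, 6--1=7, 6-5=1, 6-6=0
Collecting distinct values (and noting 0 appears from a-a):
A - A = {-10, -9, -8, -7, -6, -3, -2, -1, 0, 1, 2, 3, 6, 7, 8, 9, 10}
|A - A| = 17

A - A = {-10, -9, -8, -7, -6, -3, -2, -1, 0, 1, 2, 3, 6, 7, 8, 9, 10}


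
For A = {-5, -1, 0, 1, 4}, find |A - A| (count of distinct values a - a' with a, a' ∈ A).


A - A = {a - a' : a, a' ∈ A}; |A| = 5.
Bounds: 2|A|-1 ≤ |A - A| ≤ |A|² - |A| + 1, i.e. 9 ≤ |A - A| ≤ 21.
Note: 0 ∈ A - A always (from a - a). The set is symmetric: if d ∈ A - A then -d ∈ A - A.
Enumerate nonzero differences d = a - a' with a > a' (then include -d):
Positive differences: {1, 2, 3, 4, 5, 6, 9}
Full difference set: {0} ∪ (positive diffs) ∪ (negative diffs).
|A - A| = 1 + 2·7 = 15 (matches direct enumeration: 15).

|A - A| = 15


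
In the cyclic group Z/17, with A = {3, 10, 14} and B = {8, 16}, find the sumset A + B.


Work in Z/17Z: reduce every sum a + b modulo 17.
Enumerate all 6 pairs:
a = 3: 3+8=11, 3+16=2
a = 10: 10+8=1, 10+16=9
a = 14: 14+8=5, 14+16=13
Distinct residues collected: {1, 2, 5, 9, 11, 13}
|A + B| = 6 (out of 17 total residues).

A + B = {1, 2, 5, 9, 11, 13}


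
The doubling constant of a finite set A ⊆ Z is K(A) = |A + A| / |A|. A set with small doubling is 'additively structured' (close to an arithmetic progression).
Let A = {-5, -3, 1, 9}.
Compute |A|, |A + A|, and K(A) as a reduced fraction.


|A| = 4.
Compute A + A by enumerating all 16 pairs.
A + A = {-10, -8, -6, -4, -2, 2, 4, 6, 10, 18}, so |A + A| = 10.
K = |A + A| / |A| = 10/4 = 5/2 ≈ 2.5000.
Reference: AP of size 4 gives K = 7/4 ≈ 1.7500; a fully generic set of size 4 gives K ≈ 2.5000.

|A| = 4, |A + A| = 10, K = 10/4 = 5/2.


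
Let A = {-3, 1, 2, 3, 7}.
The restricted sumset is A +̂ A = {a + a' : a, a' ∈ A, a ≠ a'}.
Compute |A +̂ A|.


Restricted sumset: A +̂ A = {a + a' : a ∈ A, a' ∈ A, a ≠ a'}.
Equivalently, take A + A and drop any sum 2a that is achievable ONLY as a + a for a ∈ A (i.e. sums representable only with equal summands).
Enumerate pairs (a, a') with a < a' (symmetric, so each unordered pair gives one sum; this covers all a ≠ a'):
  -3 + 1 = -2
  -3 + 2 = -1
  -3 + 3 = 0
  -3 + 7 = 4
  1 + 2 = 3
  1 + 3 = 4
  1 + 7 = 8
  2 + 3 = 5
  2 + 7 = 9
  3 + 7 = 10
Collected distinct sums: {-2, -1, 0, 3, 4, 5, 8, 9, 10}
|A +̂ A| = 9
(Reference bound: |A +̂ A| ≥ 2|A| - 3 for |A| ≥ 2, with |A| = 5 giving ≥ 7.)

|A +̂ A| = 9


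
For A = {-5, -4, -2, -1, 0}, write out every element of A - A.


A - A = {a - a' : a, a' ∈ A}.
Compute a - a' for each ordered pair (a, a'):
a = -5: -5--5=0, -5--4=-1, -5--2=-3, -5--1=-4, -5-0=-5
a = -4: -4--5=1, -4--4=0, -4--2=-2, -4--1=-3, -4-0=-4
a = -2: -2--5=3, -2--4=2, -2--2=0, -2--1=-1, -2-0=-2
a = -1: -1--5=4, -1--4=3, -1--2=1, -1--1=0, -1-0=-1
a = 0: 0--5=5, 0--4=4, 0--2=2, 0--1=1, 0-0=0
Collecting distinct values (and noting 0 appears from a-a):
A - A = {-5, -4, -3, -2, -1, 0, 1, 2, 3, 4, 5}
|A - A| = 11

A - A = {-5, -4, -3, -2, -1, 0, 1, 2, 3, 4, 5}


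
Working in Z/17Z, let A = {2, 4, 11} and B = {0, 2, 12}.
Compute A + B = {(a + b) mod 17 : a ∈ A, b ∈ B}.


Work in Z/17Z: reduce every sum a + b modulo 17.
Enumerate all 9 pairs:
a = 2: 2+0=2, 2+2=4, 2+12=14
a = 4: 4+0=4, 4+2=6, 4+12=16
a = 11: 11+0=11, 11+2=13, 11+12=6
Distinct residues collected: {2, 4, 6, 11, 13, 14, 16}
|A + B| = 7 (out of 17 total residues).

A + B = {2, 4, 6, 11, 13, 14, 16}


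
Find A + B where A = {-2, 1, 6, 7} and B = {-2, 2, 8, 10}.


A + B = {a + b : a ∈ A, b ∈ B}.
Enumerate all |A|·|B| = 4·4 = 16 pairs (a, b) and collect distinct sums.
a = -2: -2+-2=-4, -2+2=0, -2+8=6, -2+10=8
a = 1: 1+-2=-1, 1+2=3, 1+8=9, 1+10=11
a = 6: 6+-2=4, 6+2=8, 6+8=14, 6+10=16
a = 7: 7+-2=5, 7+2=9, 7+8=15, 7+10=17
Collecting distinct sums: A + B = {-4, -1, 0, 3, 4, 5, 6, 8, 9, 11, 14, 15, 16, 17}
|A + B| = 14

A + B = {-4, -1, 0, 3, 4, 5, 6, 8, 9, 11, 14, 15, 16, 17}


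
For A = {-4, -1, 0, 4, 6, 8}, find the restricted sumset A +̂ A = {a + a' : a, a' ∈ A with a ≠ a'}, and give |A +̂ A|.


Restricted sumset: A +̂ A = {a + a' : a ∈ A, a' ∈ A, a ≠ a'}.
Equivalently, take A + A and drop any sum 2a that is achievable ONLY as a + a for a ∈ A (i.e. sums representable only with equal summands).
Enumerate pairs (a, a') with a < a' (symmetric, so each unordered pair gives one sum; this covers all a ≠ a'):
  -4 + -1 = -5
  -4 + 0 = -4
  -4 + 4 = 0
  -4 + 6 = 2
  -4 + 8 = 4
  -1 + 0 = -1
  -1 + 4 = 3
  -1 + 6 = 5
  -1 + 8 = 7
  0 + 4 = 4
  0 + 6 = 6
  0 + 8 = 8
  4 + 6 = 10
  4 + 8 = 12
  6 + 8 = 14
Collected distinct sums: {-5, -4, -1, 0, 2, 3, 4, 5, 6, 7, 8, 10, 12, 14}
|A +̂ A| = 14
(Reference bound: |A +̂ A| ≥ 2|A| - 3 for |A| ≥ 2, with |A| = 6 giving ≥ 9.)

|A +̂ A| = 14


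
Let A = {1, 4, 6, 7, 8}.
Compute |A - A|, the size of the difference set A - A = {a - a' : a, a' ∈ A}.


A - A = {a - a' : a, a' ∈ A}; |A| = 5.
Bounds: 2|A|-1 ≤ |A - A| ≤ |A|² - |A| + 1, i.e. 9 ≤ |A - A| ≤ 21.
Note: 0 ∈ A - A always (from a - a). The set is symmetric: if d ∈ A - A then -d ∈ A - A.
Enumerate nonzero differences d = a - a' with a > a' (then include -d):
Positive differences: {1, 2, 3, 4, 5, 6, 7}
Full difference set: {0} ∪ (positive diffs) ∪ (negative diffs).
|A - A| = 1 + 2·7 = 15 (matches direct enumeration: 15).

|A - A| = 15


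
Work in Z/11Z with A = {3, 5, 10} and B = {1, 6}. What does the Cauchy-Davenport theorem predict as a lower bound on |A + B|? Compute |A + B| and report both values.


Cauchy-Davenport: |A + B| ≥ min(p, |A| + |B| - 1) for A, B nonempty in Z/pZ.
|A| = 3, |B| = 2, p = 11.
CD lower bound = min(11, 3 + 2 - 1) = min(11, 4) = 4.
Compute A + B mod 11 directly:
a = 3: 3+1=4, 3+6=9
a = 5: 5+1=6, 5+6=0
a = 10: 10+1=0, 10+6=5
A + B = {0, 4, 5, 6, 9}, so |A + B| = 5.
Verify: 5 ≥ 4? Yes ✓.

CD lower bound = 4, actual |A + B| = 5.


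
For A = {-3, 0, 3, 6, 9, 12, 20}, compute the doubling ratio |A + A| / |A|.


|A| = 7.
Compute A + A by enumerating all 49 pairs.
A + A = {-6, -3, 0, 3, 6, 9, 12, 15, 17, 18, 20, 21, 23, 24, 26, 29, 32, 40}, so |A + A| = 18.
K = |A + A| / |A| = 18/7 (already in lowest terms) ≈ 2.5714.
Reference: AP of size 7 gives K = 13/7 ≈ 1.8571; a fully generic set of size 7 gives K ≈ 4.0000.

|A| = 7, |A + A| = 18, K = 18/7.


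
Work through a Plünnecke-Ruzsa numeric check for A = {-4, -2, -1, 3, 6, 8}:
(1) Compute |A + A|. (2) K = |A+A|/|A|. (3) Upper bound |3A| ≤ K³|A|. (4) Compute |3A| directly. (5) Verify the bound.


|A| = 6.
Step 1: Compute A + A by enumerating all 36 pairs.
A + A = {-8, -6, -5, -4, -3, -2, -1, 1, 2, 4, 5, 6, 7, 9, 11, 12, 14, 16}, so |A + A| = 18.
Step 2: Doubling constant K = |A + A|/|A| = 18/6 = 18/6 ≈ 3.0000.
Step 3: Plünnecke-Ruzsa gives |3A| ≤ K³·|A| = (3.0000)³ · 6 ≈ 162.0000.
Step 4: Compute 3A = A + A + A directly by enumerating all triples (a,b,c) ∈ A³; |3A| = 33.
Step 5: Check 33 ≤ 162.0000? Yes ✓.

K = 18/6, Plünnecke-Ruzsa bound K³|A| ≈ 162.0000, |3A| = 33, inequality holds.


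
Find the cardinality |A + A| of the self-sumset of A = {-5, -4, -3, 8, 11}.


A + A = {a + a' : a, a' ∈ A}; |A| = 5.
General bounds: 2|A| - 1 ≤ |A + A| ≤ |A|(|A|+1)/2, i.e. 9 ≤ |A + A| ≤ 15.
Lower bound 2|A|-1 is attained iff A is an arithmetic progression.
Enumerate sums a + a' for a ≤ a' (symmetric, so this suffices):
a = -5: -5+-5=-10, -5+-4=-9, -5+-3=-8, -5+8=3, -5+11=6
a = -4: -4+-4=-8, -4+-3=-7, -4+8=4, -4+11=7
a = -3: -3+-3=-6, -3+8=5, -3+11=8
a = 8: 8+8=16, 8+11=19
a = 11: 11+11=22
Distinct sums: {-10, -9, -8, -7, -6, 3, 4, 5, 6, 7, 8, 16, 19, 22}
|A + A| = 14

|A + A| = 14


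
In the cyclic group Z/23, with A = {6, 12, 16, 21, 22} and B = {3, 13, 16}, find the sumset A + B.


Work in Z/23Z: reduce every sum a + b modulo 23.
Enumerate all 15 pairs:
a = 6: 6+3=9, 6+13=19, 6+16=22
a = 12: 12+3=15, 12+13=2, 12+16=5
a = 16: 16+3=19, 16+13=6, 16+16=9
a = 21: 21+3=1, 21+13=11, 21+16=14
a = 22: 22+3=2, 22+13=12, 22+16=15
Distinct residues collected: {1, 2, 5, 6, 9, 11, 12, 14, 15, 19, 22}
|A + B| = 11 (out of 23 total residues).

A + B = {1, 2, 5, 6, 9, 11, 12, 14, 15, 19, 22}


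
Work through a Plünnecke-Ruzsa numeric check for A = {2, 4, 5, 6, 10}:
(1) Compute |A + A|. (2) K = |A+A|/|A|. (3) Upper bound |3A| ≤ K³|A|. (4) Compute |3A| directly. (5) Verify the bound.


|A| = 5.
Step 1: Compute A + A by enumerating all 25 pairs.
A + A = {4, 6, 7, 8, 9, 10, 11, 12, 14, 15, 16, 20}, so |A + A| = 12.
Step 2: Doubling constant K = |A + A|/|A| = 12/5 = 12/5 ≈ 2.4000.
Step 3: Plünnecke-Ruzsa gives |3A| ≤ K³·|A| = (2.4000)³ · 5 ≈ 69.1200.
Step 4: Compute 3A = A + A + A directly by enumerating all triples (a,b,c) ∈ A³; |3A| = 20.
Step 5: Check 20 ≤ 69.1200? Yes ✓.

K = 12/5, Plünnecke-Ruzsa bound K³|A| ≈ 69.1200, |3A| = 20, inequality holds.


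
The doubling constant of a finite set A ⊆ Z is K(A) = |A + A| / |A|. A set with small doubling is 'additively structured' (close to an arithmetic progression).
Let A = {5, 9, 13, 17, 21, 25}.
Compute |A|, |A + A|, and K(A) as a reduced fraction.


|A| = 6.
Compute A + A by enumerating all 36 pairs.
A + A = {10, 14, 18, 22, 26, 30, 34, 38, 42, 46, 50}, so |A + A| = 11.
K = |A + A| / |A| = 11/6 (already in lowest terms) ≈ 1.8333.
Reference: AP of size 6 gives K = 11/6 ≈ 1.8333; a fully generic set of size 6 gives K ≈ 3.5000.

|A| = 6, |A + A| = 11, K = 11/6.


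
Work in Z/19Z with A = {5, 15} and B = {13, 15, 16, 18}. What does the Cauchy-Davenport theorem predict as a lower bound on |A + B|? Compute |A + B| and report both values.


Cauchy-Davenport: |A + B| ≥ min(p, |A| + |B| - 1) for A, B nonempty in Z/pZ.
|A| = 2, |B| = 4, p = 19.
CD lower bound = min(19, 2 + 4 - 1) = min(19, 5) = 5.
Compute A + B mod 19 directly:
a = 5: 5+13=18, 5+15=1, 5+16=2, 5+18=4
a = 15: 15+13=9, 15+15=11, 15+16=12, 15+18=14
A + B = {1, 2, 4, 9, 11, 12, 14, 18}, so |A + B| = 8.
Verify: 8 ≥ 5? Yes ✓.

CD lower bound = 5, actual |A + B| = 8.


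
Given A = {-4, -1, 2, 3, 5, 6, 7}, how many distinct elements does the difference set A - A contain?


A - A = {a - a' : a, a' ∈ A}; |A| = 7.
Bounds: 2|A|-1 ≤ |A - A| ≤ |A|² - |A| + 1, i.e. 13 ≤ |A - A| ≤ 43.
Note: 0 ∈ A - A always (from a - a). The set is symmetric: if d ∈ A - A then -d ∈ A - A.
Enumerate nonzero differences d = a - a' with a > a' (then include -d):
Positive differences: {1, 2, 3, 4, 5, 6, 7, 8, 9, 10, 11}
Full difference set: {0} ∪ (positive diffs) ∪ (negative diffs).
|A - A| = 1 + 2·11 = 23 (matches direct enumeration: 23).

|A - A| = 23


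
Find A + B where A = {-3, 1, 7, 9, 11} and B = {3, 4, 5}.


A + B = {a + b : a ∈ A, b ∈ B}.
Enumerate all |A|·|B| = 5·3 = 15 pairs (a, b) and collect distinct sums.
a = -3: -3+3=0, -3+4=1, -3+5=2
a = 1: 1+3=4, 1+4=5, 1+5=6
a = 7: 7+3=10, 7+4=11, 7+5=12
a = 9: 9+3=12, 9+4=13, 9+5=14
a = 11: 11+3=14, 11+4=15, 11+5=16
Collecting distinct sums: A + B = {0, 1, 2, 4, 5, 6, 10, 11, 12, 13, 14, 15, 16}
|A + B| = 13

A + B = {0, 1, 2, 4, 5, 6, 10, 11, 12, 13, 14, 15, 16}


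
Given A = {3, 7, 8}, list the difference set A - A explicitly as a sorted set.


A - A = {a - a' : a, a' ∈ A}.
Compute a - a' for each ordered pair (a, a'):
a = 3: 3-3=0, 3-7=-4, 3-8=-5
a = 7: 7-3=4, 7-7=0, 7-8=-1
a = 8: 8-3=5, 8-7=1, 8-8=0
Collecting distinct values (and noting 0 appears from a-a):
A - A = {-5, -4, -1, 0, 1, 4, 5}
|A - A| = 7

A - A = {-5, -4, -1, 0, 1, 4, 5}


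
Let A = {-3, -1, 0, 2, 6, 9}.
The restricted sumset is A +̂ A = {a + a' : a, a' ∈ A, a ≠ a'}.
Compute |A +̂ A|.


Restricted sumset: A +̂ A = {a + a' : a ∈ A, a' ∈ A, a ≠ a'}.
Equivalently, take A + A and drop any sum 2a that is achievable ONLY as a + a for a ∈ A (i.e. sums representable only with equal summands).
Enumerate pairs (a, a') with a < a' (symmetric, so each unordered pair gives one sum; this covers all a ≠ a'):
  -3 + -1 = -4
  -3 + 0 = -3
  -3 + 2 = -1
  -3 + 6 = 3
  -3 + 9 = 6
  -1 + 0 = -1
  -1 + 2 = 1
  -1 + 6 = 5
  -1 + 9 = 8
  0 + 2 = 2
  0 + 6 = 6
  0 + 9 = 9
  2 + 6 = 8
  2 + 9 = 11
  6 + 9 = 15
Collected distinct sums: {-4, -3, -1, 1, 2, 3, 5, 6, 8, 9, 11, 15}
|A +̂ A| = 12
(Reference bound: |A +̂ A| ≥ 2|A| - 3 for |A| ≥ 2, with |A| = 6 giving ≥ 9.)

|A +̂ A| = 12


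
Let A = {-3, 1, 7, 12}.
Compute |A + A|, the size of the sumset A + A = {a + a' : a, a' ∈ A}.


A + A = {a + a' : a, a' ∈ A}; |A| = 4.
General bounds: 2|A| - 1 ≤ |A + A| ≤ |A|(|A|+1)/2, i.e. 7 ≤ |A + A| ≤ 10.
Lower bound 2|A|-1 is attained iff A is an arithmetic progression.
Enumerate sums a + a' for a ≤ a' (symmetric, so this suffices):
a = -3: -3+-3=-6, -3+1=-2, -3+7=4, -3+12=9
a = 1: 1+1=2, 1+7=8, 1+12=13
a = 7: 7+7=14, 7+12=19
a = 12: 12+12=24
Distinct sums: {-6, -2, 2, 4, 8, 9, 13, 14, 19, 24}
|A + A| = 10

|A + A| = 10


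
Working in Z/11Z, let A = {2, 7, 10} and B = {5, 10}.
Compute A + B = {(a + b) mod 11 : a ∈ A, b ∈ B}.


Work in Z/11Z: reduce every sum a + b modulo 11.
Enumerate all 6 pairs:
a = 2: 2+5=7, 2+10=1
a = 7: 7+5=1, 7+10=6
a = 10: 10+5=4, 10+10=9
Distinct residues collected: {1, 4, 6, 7, 9}
|A + B| = 5 (out of 11 total residues).

A + B = {1, 4, 6, 7, 9}


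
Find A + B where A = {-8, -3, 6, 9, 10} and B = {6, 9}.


A + B = {a + b : a ∈ A, b ∈ B}.
Enumerate all |A|·|B| = 5·2 = 10 pairs (a, b) and collect distinct sums.
a = -8: -8+6=-2, -8+9=1
a = -3: -3+6=3, -3+9=6
a = 6: 6+6=12, 6+9=15
a = 9: 9+6=15, 9+9=18
a = 10: 10+6=16, 10+9=19
Collecting distinct sums: A + B = {-2, 1, 3, 6, 12, 15, 16, 18, 19}
|A + B| = 9

A + B = {-2, 1, 3, 6, 12, 15, 16, 18, 19}


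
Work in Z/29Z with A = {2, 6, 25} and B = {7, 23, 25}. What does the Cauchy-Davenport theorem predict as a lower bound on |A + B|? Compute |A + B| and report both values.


Cauchy-Davenport: |A + B| ≥ min(p, |A| + |B| - 1) for A, B nonempty in Z/pZ.
|A| = 3, |B| = 3, p = 29.
CD lower bound = min(29, 3 + 3 - 1) = min(29, 5) = 5.
Compute A + B mod 29 directly:
a = 2: 2+7=9, 2+23=25, 2+25=27
a = 6: 6+7=13, 6+23=0, 6+25=2
a = 25: 25+7=3, 25+23=19, 25+25=21
A + B = {0, 2, 3, 9, 13, 19, 21, 25, 27}, so |A + B| = 9.
Verify: 9 ≥ 5? Yes ✓.

CD lower bound = 5, actual |A + B| = 9.


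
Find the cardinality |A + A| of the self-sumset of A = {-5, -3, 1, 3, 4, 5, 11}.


A + A = {a + a' : a, a' ∈ A}; |A| = 7.
General bounds: 2|A| - 1 ≤ |A + A| ≤ |A|(|A|+1)/2, i.e. 13 ≤ |A + A| ≤ 28.
Lower bound 2|A|-1 is attained iff A is an arithmetic progression.
Enumerate sums a + a' for a ≤ a' (symmetric, so this suffices):
a = -5: -5+-5=-10, -5+-3=-8, -5+1=-4, -5+3=-2, -5+4=-1, -5+5=0, -5+11=6
a = -3: -3+-3=-6, -3+1=-2, -3+3=0, -3+4=1, -3+5=2, -3+11=8
a = 1: 1+1=2, 1+3=4, 1+4=5, 1+5=6, 1+11=12
a = 3: 3+3=6, 3+4=7, 3+5=8, 3+11=14
a = 4: 4+4=8, 4+5=9, 4+11=15
a = 5: 5+5=10, 5+11=16
a = 11: 11+11=22
Distinct sums: {-10, -8, -6, -4, -2, -1, 0, 1, 2, 4, 5, 6, 7, 8, 9, 10, 12, 14, 15, 16, 22}
|A + A| = 21

|A + A| = 21


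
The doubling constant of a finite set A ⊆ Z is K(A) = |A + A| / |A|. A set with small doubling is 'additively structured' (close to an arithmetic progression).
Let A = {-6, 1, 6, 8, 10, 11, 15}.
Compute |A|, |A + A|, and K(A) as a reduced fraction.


|A| = 7.
Compute A + A by enumerating all 49 pairs.
A + A = {-12, -5, 0, 2, 4, 5, 7, 9, 11, 12, 14, 16, 17, 18, 19, 20, 21, 22, 23, 25, 26, 30}, so |A + A| = 22.
K = |A + A| / |A| = 22/7 (already in lowest terms) ≈ 3.1429.
Reference: AP of size 7 gives K = 13/7 ≈ 1.8571; a fully generic set of size 7 gives K ≈ 4.0000.

|A| = 7, |A + A| = 22, K = 22/7.


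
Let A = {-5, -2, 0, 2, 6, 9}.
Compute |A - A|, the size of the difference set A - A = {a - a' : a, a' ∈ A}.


A - A = {a - a' : a, a' ∈ A}; |A| = 6.
Bounds: 2|A|-1 ≤ |A - A| ≤ |A|² - |A| + 1, i.e. 11 ≤ |A - A| ≤ 31.
Note: 0 ∈ A - A always (from a - a). The set is symmetric: if d ∈ A - A then -d ∈ A - A.
Enumerate nonzero differences d = a - a' with a > a' (then include -d):
Positive differences: {2, 3, 4, 5, 6, 7, 8, 9, 11, 14}
Full difference set: {0} ∪ (positive diffs) ∪ (negative diffs).
|A - A| = 1 + 2·10 = 21 (matches direct enumeration: 21).

|A - A| = 21


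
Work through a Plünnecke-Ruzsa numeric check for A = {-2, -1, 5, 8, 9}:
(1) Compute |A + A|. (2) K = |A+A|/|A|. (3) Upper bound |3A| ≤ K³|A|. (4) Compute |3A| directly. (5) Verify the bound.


|A| = 5.
Step 1: Compute A + A by enumerating all 25 pairs.
A + A = {-4, -3, -2, 3, 4, 6, 7, 8, 10, 13, 14, 16, 17, 18}, so |A + A| = 14.
Step 2: Doubling constant K = |A + A|/|A| = 14/5 = 14/5 ≈ 2.8000.
Step 3: Plünnecke-Ruzsa gives |3A| ≤ K³·|A| = (2.8000)³ · 5 ≈ 109.7600.
Step 4: Compute 3A = A + A + A directly by enumerating all triples (a,b,c) ∈ A³; |3A| = 29.
Step 5: Check 29 ≤ 109.7600? Yes ✓.

K = 14/5, Plünnecke-Ruzsa bound K³|A| ≈ 109.7600, |3A| = 29, inequality holds.


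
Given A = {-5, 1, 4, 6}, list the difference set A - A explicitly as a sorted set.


A - A = {a - a' : a, a' ∈ A}.
Compute a - a' for each ordered pair (a, a'):
a = -5: -5--5=0, -5-1=-6, -5-4=-9, -5-6=-11
a = 1: 1--5=6, 1-1=0, 1-4=-3, 1-6=-5
a = 4: 4--5=9, 4-1=3, 4-4=0, 4-6=-2
a = 6: 6--5=11, 6-1=5, 6-4=2, 6-6=0
Collecting distinct values (and noting 0 appears from a-a):
A - A = {-11, -9, -6, -5, -3, -2, 0, 2, 3, 5, 6, 9, 11}
|A - A| = 13

A - A = {-11, -9, -6, -5, -3, -2, 0, 2, 3, 5, 6, 9, 11}


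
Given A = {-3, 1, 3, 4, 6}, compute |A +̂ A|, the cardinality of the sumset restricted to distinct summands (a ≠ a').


Restricted sumset: A +̂ A = {a + a' : a ∈ A, a' ∈ A, a ≠ a'}.
Equivalently, take A + A and drop any sum 2a that is achievable ONLY as a + a for a ∈ A (i.e. sums representable only with equal summands).
Enumerate pairs (a, a') with a < a' (symmetric, so each unordered pair gives one sum; this covers all a ≠ a'):
  -3 + 1 = -2
  -3 + 3 = 0
  -3 + 4 = 1
  -3 + 6 = 3
  1 + 3 = 4
  1 + 4 = 5
  1 + 6 = 7
  3 + 4 = 7
  3 + 6 = 9
  4 + 6 = 10
Collected distinct sums: {-2, 0, 1, 3, 4, 5, 7, 9, 10}
|A +̂ A| = 9
(Reference bound: |A +̂ A| ≥ 2|A| - 3 for |A| ≥ 2, with |A| = 5 giving ≥ 7.)

|A +̂ A| = 9


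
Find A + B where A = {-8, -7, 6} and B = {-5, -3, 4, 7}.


A + B = {a + b : a ∈ A, b ∈ B}.
Enumerate all |A|·|B| = 3·4 = 12 pairs (a, b) and collect distinct sums.
a = -8: -8+-5=-13, -8+-3=-11, -8+4=-4, -8+7=-1
a = -7: -7+-5=-12, -7+-3=-10, -7+4=-3, -7+7=0
a = 6: 6+-5=1, 6+-3=3, 6+4=10, 6+7=13
Collecting distinct sums: A + B = {-13, -12, -11, -10, -4, -3, -1, 0, 1, 3, 10, 13}
|A + B| = 12

A + B = {-13, -12, -11, -10, -4, -3, -1, 0, 1, 3, 10, 13}


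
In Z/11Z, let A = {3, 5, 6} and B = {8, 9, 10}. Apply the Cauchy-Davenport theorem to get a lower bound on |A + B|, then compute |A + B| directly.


Cauchy-Davenport: |A + B| ≥ min(p, |A| + |B| - 1) for A, B nonempty in Z/pZ.
|A| = 3, |B| = 3, p = 11.
CD lower bound = min(11, 3 + 3 - 1) = min(11, 5) = 5.
Compute A + B mod 11 directly:
a = 3: 3+8=0, 3+9=1, 3+10=2
a = 5: 5+8=2, 5+9=3, 5+10=4
a = 6: 6+8=3, 6+9=4, 6+10=5
A + B = {0, 1, 2, 3, 4, 5}, so |A + B| = 6.
Verify: 6 ≥ 5? Yes ✓.

CD lower bound = 5, actual |A + B| = 6.


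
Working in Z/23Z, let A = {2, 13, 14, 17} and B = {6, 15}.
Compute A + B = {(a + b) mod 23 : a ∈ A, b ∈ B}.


Work in Z/23Z: reduce every sum a + b modulo 23.
Enumerate all 8 pairs:
a = 2: 2+6=8, 2+15=17
a = 13: 13+6=19, 13+15=5
a = 14: 14+6=20, 14+15=6
a = 17: 17+6=0, 17+15=9
Distinct residues collected: {0, 5, 6, 8, 9, 17, 19, 20}
|A + B| = 8 (out of 23 total residues).

A + B = {0, 5, 6, 8, 9, 17, 19, 20}


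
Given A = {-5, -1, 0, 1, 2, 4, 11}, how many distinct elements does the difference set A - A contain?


A - A = {a - a' : a, a' ∈ A}; |A| = 7.
Bounds: 2|A|-1 ≤ |A - A| ≤ |A|² - |A| + 1, i.e. 13 ≤ |A - A| ≤ 43.
Note: 0 ∈ A - A always (from a - a). The set is symmetric: if d ∈ A - A then -d ∈ A - A.
Enumerate nonzero differences d = a - a' with a > a' (then include -d):
Positive differences: {1, 2, 3, 4, 5, 6, 7, 9, 10, 11, 12, 16}
Full difference set: {0} ∪ (positive diffs) ∪ (negative diffs).
|A - A| = 1 + 2·12 = 25 (matches direct enumeration: 25).

|A - A| = 25
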